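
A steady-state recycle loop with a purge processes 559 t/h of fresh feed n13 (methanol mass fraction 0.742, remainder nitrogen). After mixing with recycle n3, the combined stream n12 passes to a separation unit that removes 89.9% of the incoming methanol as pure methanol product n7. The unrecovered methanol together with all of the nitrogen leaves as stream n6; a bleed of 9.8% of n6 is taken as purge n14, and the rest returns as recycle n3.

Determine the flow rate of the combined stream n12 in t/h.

1928 t/h

nitrogen enters only via n13 and leaves only via the purge: 559×0.258 = 0.098×(nitrogen in n6), and the separation unit passes all nitrogen, so nitrogen in n12 = nitrogen in n6 = 1471.7 t/h.
methanol in n12: m_A = 559×0.742 + (1−0.098)·(1−0.899)·m_A, so m_A = 414.78/0.9089 = 456.35 t/h.
n12 = 456.35 + 1471.7 = 1928 t/h.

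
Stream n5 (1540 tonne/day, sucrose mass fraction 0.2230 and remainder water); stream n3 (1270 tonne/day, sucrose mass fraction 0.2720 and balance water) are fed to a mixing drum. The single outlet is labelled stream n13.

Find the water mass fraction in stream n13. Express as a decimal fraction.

0.7549

Total flow out = 1540 + 1270 = 2810 tonne/day.
water in = 1540×0.777 + 1270×0.728 = 2121.1 tonne/day.
water mass fraction in n13 = 2121.1/2810 = 0.7549.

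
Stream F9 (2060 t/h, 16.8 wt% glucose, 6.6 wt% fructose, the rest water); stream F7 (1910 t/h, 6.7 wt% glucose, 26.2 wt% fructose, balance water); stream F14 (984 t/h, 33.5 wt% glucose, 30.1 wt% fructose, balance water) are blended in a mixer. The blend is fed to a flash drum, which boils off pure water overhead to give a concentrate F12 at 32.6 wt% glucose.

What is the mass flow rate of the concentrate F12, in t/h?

2465 t/h

glucose entering = 2060×0.168 + 1910×0.067 + 984×0.335 = 803.69 t/h.
All glucose reports to F12, so F12 = 803.69/0.326 = 2465.3 t/h.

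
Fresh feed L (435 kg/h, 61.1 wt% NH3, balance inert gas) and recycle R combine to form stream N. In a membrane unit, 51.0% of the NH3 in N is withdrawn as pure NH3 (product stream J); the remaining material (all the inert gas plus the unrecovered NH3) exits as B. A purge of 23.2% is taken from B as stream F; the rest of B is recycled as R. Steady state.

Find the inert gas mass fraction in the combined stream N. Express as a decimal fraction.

0.6312

inert gas enters only via L and leaves only via the purge: 435×0.389 = 0.232×(inert gas in B), and the membrane unit passes all inert gas, so inert gas in N = inert gas in B = 729.38 kg/h.
NH3 in N: m_A = 435×0.611 + (1−0.232)·(1−0.510)·m_A, so m_A = 265.78/0.6237 = 426.16 kg/h.
N = 426.16 + 729.38 = 1155.5 kg/h.
inert gas fraction in N = 729.38/1155.5 = 0.6312.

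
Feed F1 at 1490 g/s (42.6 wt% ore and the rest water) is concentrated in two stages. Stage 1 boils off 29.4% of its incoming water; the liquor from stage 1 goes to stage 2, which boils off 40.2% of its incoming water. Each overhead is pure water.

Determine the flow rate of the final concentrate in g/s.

995.8 g/s

water in feed = 1490×0.574 = 855.26 g/s.
After stage 1: water left = (1−0.294)×855.26 = 603.81; stream total = 1238.6 g/s.
After stage 2: water left = (1−0.402)×603.81 = 361.08; final concentrate = 995.82 g/s.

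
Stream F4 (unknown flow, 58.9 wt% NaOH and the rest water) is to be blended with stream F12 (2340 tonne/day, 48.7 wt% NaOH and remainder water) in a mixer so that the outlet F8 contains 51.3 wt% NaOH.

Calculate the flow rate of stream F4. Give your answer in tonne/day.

800.5 tonne/day

Let F4 be the unknown flow. Total out = 2340 + F4.
NaOH balance: 1139.6 + 0.589·F4 = 0.513·(2340 + F4)
(0.589 − 0.513)·F4 = 0.513×2340 − 1139.6 = 60.84
F4 = 60.84 / 0.076 = 800.53 tonne/day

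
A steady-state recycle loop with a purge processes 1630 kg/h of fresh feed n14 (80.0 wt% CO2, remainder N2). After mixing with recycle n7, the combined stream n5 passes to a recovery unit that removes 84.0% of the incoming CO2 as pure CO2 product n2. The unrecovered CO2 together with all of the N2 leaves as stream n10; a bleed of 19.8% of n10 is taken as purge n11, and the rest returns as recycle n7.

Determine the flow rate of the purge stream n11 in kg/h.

373.4 kg/h

N2 enters only via n14 and leaves only via the purge: 1630×0.200 = 0.198×(N2 in n10), and the recovery unit passes all N2, so N2 in n5 = N2 in n10 = 1646.5 kg/h.
CO2 in n5: m_A = 1630×0.800 + (1−0.198)·(1−0.840)·m_A, so m_A = 1304/0.8717 = 1496 kg/h.
n10 = (1−0.840)×1496 + 1646.5 = 1885.8 kg/h.
Purge n11 = 0.198×1885.8 = 373.39 kg/h.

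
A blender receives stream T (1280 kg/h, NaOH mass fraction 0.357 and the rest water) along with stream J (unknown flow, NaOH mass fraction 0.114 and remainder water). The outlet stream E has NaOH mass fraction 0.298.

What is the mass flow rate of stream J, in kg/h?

410.4 kg/h

Let J be the unknown flow. Total out = 1280 + J.
NaOH balance: 456.96 + 0.114·J = 0.298·(1280 + J)
(0.114 − 0.298)·J = 0.298×1280 − 456.96 = -75.52
J = -75.52 / -0.184 = 410.43 kg/h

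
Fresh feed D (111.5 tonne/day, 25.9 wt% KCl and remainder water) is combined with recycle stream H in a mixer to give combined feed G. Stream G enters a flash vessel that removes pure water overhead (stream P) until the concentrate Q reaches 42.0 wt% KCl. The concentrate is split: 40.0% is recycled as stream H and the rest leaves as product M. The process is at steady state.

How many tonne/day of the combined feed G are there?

Overall KCl balance (none leaves overhead): KCl in fresh feed = KCl in product, i.e. 111.5×0.259 = (1−0.400)·Q·0.420.
Q = 28.879/(0.420×0.600) = 114.6 tonne/day.
Recycle H = 0.400×114.6 = 45.839 tonne/day.
Combined feed G = 111.5 + 45.839 = 157.34 tonne/day.

157.3 tonne/day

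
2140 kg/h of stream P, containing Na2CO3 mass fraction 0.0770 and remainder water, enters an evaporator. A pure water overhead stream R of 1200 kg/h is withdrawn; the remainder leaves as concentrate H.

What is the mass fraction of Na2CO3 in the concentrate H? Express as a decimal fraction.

0.1753

Na2CO3 is not removed: 2140×0.077 = 164.78 kg/h of Na2CO3 enters H.
Concentrate = 2140 − 1200 = 940 kg/h.
Mass fraction = 164.78/940 = 0.1753.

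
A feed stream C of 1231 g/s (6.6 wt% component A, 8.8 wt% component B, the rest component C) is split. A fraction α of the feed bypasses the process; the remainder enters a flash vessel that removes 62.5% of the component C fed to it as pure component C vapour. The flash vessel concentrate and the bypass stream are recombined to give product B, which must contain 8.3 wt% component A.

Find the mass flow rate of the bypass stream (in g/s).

754.2 g/s

All 1231×0.066 = 81.246 g/s of component A reaches B, so B = 81.246/0.083 = 978.87 g/s and vapour = 252.13 g/s.
The evaporator receives (1−α)·1231 of feed at 0.846 component C and removes 0.625 of that component C:
0.625×0.846×(1−α)×1231 = 252.13
(1−α) = 252.13/650.89 = 0.3874;  α = 0.6126.
Bypass flow = 0.6126×1231 = 754.15 g/s.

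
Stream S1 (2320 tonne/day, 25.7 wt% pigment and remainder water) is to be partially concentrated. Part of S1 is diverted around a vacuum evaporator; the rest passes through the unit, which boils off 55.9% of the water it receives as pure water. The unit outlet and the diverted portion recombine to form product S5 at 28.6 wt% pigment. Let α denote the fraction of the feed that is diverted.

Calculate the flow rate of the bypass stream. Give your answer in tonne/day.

1754 tonne/day

All 2320×0.257 = 596.24 tonne/day of pigment reaches S5, so S5 = 596.24/0.286 = 2084.8 tonne/day and vapour = 235.24 tonne/day.
The evaporator receives (1−α)·2320 of feed at 0.743 water and removes 0.559 of that water:
0.559×0.743×(1−α)×2320 = 235.24
(1−α) = 235.24/963.58 = 0.2441;  α = 0.7559.
Bypass flow = 0.7559×2320 = 1753.6 tonne/day.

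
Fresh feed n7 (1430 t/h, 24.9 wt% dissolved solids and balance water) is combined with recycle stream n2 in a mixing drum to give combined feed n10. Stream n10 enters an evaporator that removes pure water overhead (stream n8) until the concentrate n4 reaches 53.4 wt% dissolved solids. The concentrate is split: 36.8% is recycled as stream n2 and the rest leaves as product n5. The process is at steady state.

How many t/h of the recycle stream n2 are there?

Overall dissolved solids balance (none leaves overhead): dissolved solids in fresh feed = dissolved solids in product, i.e. 1430×0.249 = (1−0.368)·n4·0.534.
n4 = 356.07/(0.534×0.632) = 1055.1 t/h.
Recycle n2 = 0.368×1055.1 = 388.26 t/h.

388.3 t/h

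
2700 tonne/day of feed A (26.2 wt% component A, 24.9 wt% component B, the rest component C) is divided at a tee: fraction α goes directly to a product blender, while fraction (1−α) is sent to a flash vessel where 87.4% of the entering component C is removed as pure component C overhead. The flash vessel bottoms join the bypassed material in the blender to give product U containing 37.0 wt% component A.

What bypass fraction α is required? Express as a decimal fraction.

All 2700×0.262 = 707.4 tonne/day of component A reaches U, so U = 707.4/0.370 = 1911.9 tonne/day and vapour = 788.11 tonne/day.
The evaporator receives (1−α)·2700 of feed at 0.489 component C and removes 0.874 of that component C:
0.874×0.489×(1−α)×2700 = 788.11
(1−α) = 788.11/1153.9 = 0.6830;  α = 0.3170.

0.317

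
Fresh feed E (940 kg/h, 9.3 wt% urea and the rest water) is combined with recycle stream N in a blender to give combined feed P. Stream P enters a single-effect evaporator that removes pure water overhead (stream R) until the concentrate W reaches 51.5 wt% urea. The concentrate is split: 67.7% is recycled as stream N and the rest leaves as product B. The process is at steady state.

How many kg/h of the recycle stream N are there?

355.8 kg/h

Overall urea balance (none leaves overhead): urea in fresh feed = urea in product, i.e. 940×0.093 = (1−0.677)·W·0.515.
W = 87.42/(0.515×0.323) = 525.53 kg/h.
Recycle N = 0.677×525.53 = 355.79 kg/h.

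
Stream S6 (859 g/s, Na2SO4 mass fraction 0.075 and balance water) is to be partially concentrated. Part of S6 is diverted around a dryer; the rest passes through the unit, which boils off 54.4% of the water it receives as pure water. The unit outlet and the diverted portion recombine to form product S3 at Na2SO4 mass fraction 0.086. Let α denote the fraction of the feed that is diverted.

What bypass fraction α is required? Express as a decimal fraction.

0.746

All 859×0.075 = 64.425 g/s of Na2SO4 reaches S3, so S3 = 64.425/0.086 = 749.13 g/s and vapour = 109.87 g/s.
The evaporator receives (1−α)·859 of feed at 0.925 water and removes 0.544 of that water:
0.544×0.925×(1−α)×859 = 109.87
(1−α) = 109.87/432.25 = 0.2542;  α = 0.7458.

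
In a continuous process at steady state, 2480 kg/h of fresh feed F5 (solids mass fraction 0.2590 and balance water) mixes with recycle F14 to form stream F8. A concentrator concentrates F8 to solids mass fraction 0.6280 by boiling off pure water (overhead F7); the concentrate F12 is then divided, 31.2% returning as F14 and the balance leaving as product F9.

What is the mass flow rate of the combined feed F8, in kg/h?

2944 kg/h

Overall solids balance (none leaves overhead): solids in fresh feed = solids in product, i.e. 2480×0.259 = (1−0.312)·F12·0.628.
F12 = 642.32/(0.628×0.688) = 1486.6 kg/h.
Recycle F14 = 0.312×1486.6 = 463.83 kg/h.
Combined feed F8 = 2480 + 463.83 = 2943.8 kg/h.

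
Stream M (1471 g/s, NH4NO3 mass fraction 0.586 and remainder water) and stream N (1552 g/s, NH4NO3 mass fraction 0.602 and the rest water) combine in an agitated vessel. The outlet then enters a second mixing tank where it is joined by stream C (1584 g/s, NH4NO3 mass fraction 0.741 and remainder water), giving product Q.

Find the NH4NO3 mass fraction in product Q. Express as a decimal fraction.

0.645

Overall, product flow = 4607 g/s.
NH4NO3 in = 1471×0.586 + 1552×0.602 + 1584×0.741 = 2970.1 g/s.
NH4NO3 fraction in Q = 0.645.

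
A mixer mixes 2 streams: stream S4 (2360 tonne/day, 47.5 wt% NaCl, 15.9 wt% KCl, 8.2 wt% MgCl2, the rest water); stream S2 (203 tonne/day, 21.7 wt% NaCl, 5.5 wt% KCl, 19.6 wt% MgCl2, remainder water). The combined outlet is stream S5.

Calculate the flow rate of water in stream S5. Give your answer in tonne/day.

778.2 tonne/day

water out = water in = 2360×0.284 + 203×0.532 = 778.24 tonne/day.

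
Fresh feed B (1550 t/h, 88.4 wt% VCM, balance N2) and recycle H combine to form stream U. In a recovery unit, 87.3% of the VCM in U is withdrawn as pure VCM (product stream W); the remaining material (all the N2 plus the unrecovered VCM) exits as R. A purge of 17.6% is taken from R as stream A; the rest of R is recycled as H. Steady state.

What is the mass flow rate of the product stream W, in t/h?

VCM in U: m_A = 1550×0.884 + (1−0.176)·(1−0.873)·m_A, so m_A = 1370.2/0.8954 = 1530.3 t/h.
Product W = 0.873×1530.3 = 1336 t/h.

1336 t/h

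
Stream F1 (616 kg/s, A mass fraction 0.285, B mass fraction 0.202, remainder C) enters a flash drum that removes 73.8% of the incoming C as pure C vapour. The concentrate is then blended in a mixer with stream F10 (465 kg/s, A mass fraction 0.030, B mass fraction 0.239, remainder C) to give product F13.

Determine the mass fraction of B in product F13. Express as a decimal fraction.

Vapour removed = 0.738×0.513×616 = 233.21 kg/s; concentrate = 382.79 kg/s.
B reaching the mixer = 124.43 (from concentrate) + 465×0.239 = 235.57 kg/s.
Product flow = 382.79 + 465 = 847.79 kg/s; B fraction = 0.278.

0.278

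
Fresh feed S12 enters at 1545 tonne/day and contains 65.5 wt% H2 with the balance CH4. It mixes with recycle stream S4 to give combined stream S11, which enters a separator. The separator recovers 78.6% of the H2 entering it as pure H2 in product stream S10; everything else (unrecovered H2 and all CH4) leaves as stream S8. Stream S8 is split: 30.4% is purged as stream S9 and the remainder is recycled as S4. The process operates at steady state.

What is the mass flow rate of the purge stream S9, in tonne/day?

610.4 tonne/day

CH4 enters only via S12 and leaves only via the purge: 1545×0.345 = 0.304×(CH4 in S8), and the separator passes all CH4, so CH4 in S11 = CH4 in S8 = 1753.4 tonne/day.
H2 in S11: m_A = 1545×0.655 + (1−0.304)·(1−0.786)·m_A, so m_A = 1012/0.8511 = 1189.1 tonne/day.
S8 = (1−0.786)×1189.1 + 1753.4 = 2007.8 tonne/day.
Purge S9 = 0.304×2007.8 = 610.38 tonne/day.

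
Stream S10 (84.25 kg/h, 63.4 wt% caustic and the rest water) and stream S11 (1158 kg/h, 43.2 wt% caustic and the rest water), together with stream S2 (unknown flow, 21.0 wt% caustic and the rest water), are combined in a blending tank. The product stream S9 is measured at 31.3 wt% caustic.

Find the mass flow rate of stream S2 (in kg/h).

1600 kg/h

Let S2 be the unknown flow. Total out = 1242.2 + S2.
caustic balance: 553.67 + 0.210·S2 = 0.313·(1242.2 + S2)
(0.210 − 0.313)·S2 = 0.313×1242.2 − 553.67 = -164.85
S2 = -164.85 / -0.103 = 1600.4 kg/h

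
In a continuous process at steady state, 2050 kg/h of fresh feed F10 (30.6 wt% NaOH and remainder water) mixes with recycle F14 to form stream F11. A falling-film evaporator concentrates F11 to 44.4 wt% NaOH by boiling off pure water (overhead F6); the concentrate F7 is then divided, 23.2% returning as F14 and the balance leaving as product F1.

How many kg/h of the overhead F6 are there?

637.2 kg/h

Overall NaOH balance (none leaves overhead): NaOH in fresh feed = NaOH in product, i.e. 2050×0.306 = (1−0.232)·F7·0.444.
F7 = 627.3/(0.444×0.768) = 1839.6 kg/h.
Recycle F14 = 0.232×1839.6 = 426.79 kg/h.
Combined feed F11 = 2050 + 426.79 = 2476.8 kg/h.
Overhead F6 = F11 − F7 = 2476.8 − 1839.6 = 637.16 kg/h.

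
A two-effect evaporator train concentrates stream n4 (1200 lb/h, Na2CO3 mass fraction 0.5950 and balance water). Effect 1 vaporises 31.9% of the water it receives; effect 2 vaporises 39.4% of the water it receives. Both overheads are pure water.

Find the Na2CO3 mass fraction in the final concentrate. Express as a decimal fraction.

0.7807

water in feed = 1200×0.405 = 486 lb/h.
After stage 1: water left = (1−0.319)×486 = 330.97; stream total = 1045 lb/h.
After stage 2: water left = (1−0.394)×330.97 = 200.57; final concentrate = 914.57 lb/h.
Na2CO3 fraction = 714/914.57 = 0.7807.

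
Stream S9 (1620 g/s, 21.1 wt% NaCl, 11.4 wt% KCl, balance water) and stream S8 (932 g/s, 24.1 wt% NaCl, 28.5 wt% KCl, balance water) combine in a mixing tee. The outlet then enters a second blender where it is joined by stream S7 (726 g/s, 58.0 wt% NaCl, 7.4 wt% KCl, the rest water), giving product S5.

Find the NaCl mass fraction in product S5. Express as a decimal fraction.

0.301

Overall, product flow = 3278 g/s.
NaCl in = 1620×0.211 + 932×0.241 + 726×0.580 = 987.51 g/s.
NaCl fraction in S5 = 0.301.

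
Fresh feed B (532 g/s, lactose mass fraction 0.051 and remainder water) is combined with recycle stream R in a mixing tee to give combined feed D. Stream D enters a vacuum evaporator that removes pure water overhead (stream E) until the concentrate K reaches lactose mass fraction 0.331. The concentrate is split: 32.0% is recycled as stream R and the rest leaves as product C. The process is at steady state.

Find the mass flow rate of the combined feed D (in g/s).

Overall lactose balance (none leaves overhead): lactose in fresh feed = lactose in product, i.e. 532×0.051 = (1−0.320)·K·0.331.
K = 27.132/(0.331×0.680) = 120.54 g/s.
Recycle R = 0.320×120.54 = 38.574 g/s.
Combined feed D = 532 + 38.574 = 570.57 g/s.

570.6 g/s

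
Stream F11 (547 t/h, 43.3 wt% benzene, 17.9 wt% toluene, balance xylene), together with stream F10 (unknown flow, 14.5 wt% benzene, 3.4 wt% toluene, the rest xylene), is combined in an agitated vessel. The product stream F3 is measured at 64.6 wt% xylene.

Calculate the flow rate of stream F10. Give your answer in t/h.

Let F10 be the unknown flow. Total out = 547 + F10.
xylene balance: 212.24 + 0.821·F10 = 0.646·(547 + F10)
(0.821 − 0.646)·F10 = 0.646×547 − 212.24 = 141.13
F10 = 141.13 / 0.175 = 806.43 t/h

806.4 t/h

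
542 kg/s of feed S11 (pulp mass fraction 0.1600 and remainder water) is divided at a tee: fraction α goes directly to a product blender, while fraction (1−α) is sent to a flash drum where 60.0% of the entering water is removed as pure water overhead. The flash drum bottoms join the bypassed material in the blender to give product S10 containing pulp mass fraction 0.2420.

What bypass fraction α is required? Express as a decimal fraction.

0.328

All 542×0.160 = 86.72 kg/s of pulp reaches S10, so S10 = 86.72/0.242 = 358.35 kg/s and vapour = 183.65 kg/s.
The evaporator receives (1−α)·542 of feed at 0.840 water and removes 0.600 of that water:
0.600×0.840×(1−α)×542 = 183.65
(1−α) = 183.65/273.17 = 0.6723;  α = 0.3277.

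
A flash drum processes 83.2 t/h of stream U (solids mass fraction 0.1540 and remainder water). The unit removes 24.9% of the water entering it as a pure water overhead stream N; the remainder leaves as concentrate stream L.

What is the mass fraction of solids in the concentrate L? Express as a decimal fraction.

solids is not removed: 83.2×0.154 = 12.813 t/h of solids enters L.
water entering = 83.2×0.846 = 70.387 t/h; overhead removed = 0.249×70.387 = 17.526 t/h.
Concentrate = 83.2 − 17.526 = 65.674 t/h.
Mass fraction = 12.813/65.674 = 0.1951.

0.1951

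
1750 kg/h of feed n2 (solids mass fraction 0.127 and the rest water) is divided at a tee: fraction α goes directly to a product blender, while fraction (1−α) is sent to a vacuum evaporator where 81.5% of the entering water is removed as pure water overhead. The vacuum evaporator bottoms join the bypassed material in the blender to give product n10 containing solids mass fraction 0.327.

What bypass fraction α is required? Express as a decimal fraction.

0.140

All 1750×0.127 = 222.25 kg/h of solids reaches n10, so n10 = 222.25/0.327 = 679.66 kg/h and vapour = 1070.3 kg/h.
The evaporator receives (1−α)·1750 of feed at 0.873 water and removes 0.815 of that water:
0.815×0.873×(1−α)×1750 = 1070.3
(1−α) = 1070.3/1245.1 = 0.8596;  α = 0.1404.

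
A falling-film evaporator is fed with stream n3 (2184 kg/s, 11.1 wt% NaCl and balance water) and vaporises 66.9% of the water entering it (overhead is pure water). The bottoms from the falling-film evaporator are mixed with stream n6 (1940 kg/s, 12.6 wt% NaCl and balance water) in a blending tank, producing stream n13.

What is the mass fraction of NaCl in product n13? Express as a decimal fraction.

0.172

Vapour removed = 0.669×0.889×2184 = 1298.9 kg/s; concentrate = 885.09 kg/s.
NaCl reaching the mixer = 242.42 (from concentrate) + 1940×0.126 = 486.86 kg/s.
Product flow = 885.09 + 1940 = 2825.1 kg/s; NaCl fraction = 0.172.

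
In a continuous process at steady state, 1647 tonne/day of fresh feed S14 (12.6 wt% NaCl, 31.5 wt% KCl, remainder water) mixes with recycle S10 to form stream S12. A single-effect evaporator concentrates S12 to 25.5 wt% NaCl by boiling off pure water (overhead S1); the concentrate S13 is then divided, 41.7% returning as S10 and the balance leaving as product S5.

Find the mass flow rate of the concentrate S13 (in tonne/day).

1396 tonne/day

Overall NaCl balance (none leaves overhead): NaCl in fresh feed = NaCl in product, i.e. 1647×0.126 = (1−0.417)·S13·0.255.
S13 = 207.52/(0.255×0.583) = 1395.9 tonne/day.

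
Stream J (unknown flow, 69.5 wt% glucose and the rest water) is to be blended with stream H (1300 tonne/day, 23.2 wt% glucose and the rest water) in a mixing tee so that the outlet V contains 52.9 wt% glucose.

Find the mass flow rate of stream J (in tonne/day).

Let J be the unknown flow. Total out = 1300 + J.
glucose balance: 301.6 + 0.695·J = 0.529·(1300 + J)
(0.695 − 0.529)·J = 0.529×1300 − 301.6 = 386.1
J = 386.1 / 0.166 = 2325.9 tonne/day

2326 tonne/day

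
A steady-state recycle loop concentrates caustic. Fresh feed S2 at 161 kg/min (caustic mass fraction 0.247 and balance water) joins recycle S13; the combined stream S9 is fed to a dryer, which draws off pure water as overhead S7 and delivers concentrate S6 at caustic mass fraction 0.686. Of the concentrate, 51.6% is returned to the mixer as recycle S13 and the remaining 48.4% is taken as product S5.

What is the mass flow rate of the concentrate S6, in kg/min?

119.8 kg/min

Overall caustic balance (none leaves overhead): caustic in fresh feed = caustic in product, i.e. 161×0.247 = (1−0.516)·S6·0.686.
S6 = 39.767/(0.686×0.484) = 119.77 kg/min.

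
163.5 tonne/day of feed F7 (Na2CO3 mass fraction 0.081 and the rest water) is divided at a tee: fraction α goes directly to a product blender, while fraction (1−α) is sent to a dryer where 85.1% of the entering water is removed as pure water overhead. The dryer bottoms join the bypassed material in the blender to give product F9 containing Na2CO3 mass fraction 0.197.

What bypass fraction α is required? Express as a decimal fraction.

All 163.5×0.081 = 13.244 tonne/day of Na2CO3 reaches F9, so F9 = 13.244/0.197 = 67.226 tonne/day and vapour = 96.274 tonne/day.
The evaporator receives (1−α)·163.5 of feed at 0.919 water and removes 0.851 of that water:
0.851×0.919×(1−α)×163.5 = 96.274
(1−α) = 96.274/127.87 = 0.7529;  α = 0.2471.

0.247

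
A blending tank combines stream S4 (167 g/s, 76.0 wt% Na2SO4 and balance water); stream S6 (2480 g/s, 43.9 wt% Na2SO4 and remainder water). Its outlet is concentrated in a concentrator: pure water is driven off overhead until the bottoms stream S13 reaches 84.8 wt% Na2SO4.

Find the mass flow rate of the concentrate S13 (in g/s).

1434 g/s

Na2SO4 entering = 167×0.760 + 2480×0.439 = 1215.6 g/s.
All Na2SO4 reports to S13, so S13 = 1215.6/0.848 = 1433.5 g/s.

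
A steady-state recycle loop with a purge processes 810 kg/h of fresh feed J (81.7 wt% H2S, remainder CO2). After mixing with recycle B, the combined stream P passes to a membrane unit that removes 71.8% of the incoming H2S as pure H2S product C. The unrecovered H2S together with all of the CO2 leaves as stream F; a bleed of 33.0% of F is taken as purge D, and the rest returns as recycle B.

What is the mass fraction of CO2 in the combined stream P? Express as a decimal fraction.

CO2 enters only via J and leaves only via the purge: 810×0.183 = 0.330×(CO2 in F), and the membrane unit passes all CO2, so CO2 in P = CO2 in F = 449.18 kg/h.
H2S in P: m_A = 810×0.817 + (1−0.330)·(1−0.718)·m_A, so m_A = 661.77/0.8111 = 815.93 kg/h.
P = 815.93 + 449.18 = 1265.1 kg/h.
CO2 fraction in P = 449.18/1265.1 = 0.355.

0.355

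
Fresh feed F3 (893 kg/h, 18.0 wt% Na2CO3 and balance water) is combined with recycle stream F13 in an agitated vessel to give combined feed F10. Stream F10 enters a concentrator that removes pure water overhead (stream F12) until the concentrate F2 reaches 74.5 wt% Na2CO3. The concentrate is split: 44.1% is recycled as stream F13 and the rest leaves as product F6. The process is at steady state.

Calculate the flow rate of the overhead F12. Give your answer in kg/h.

Overall Na2CO3 balance (none leaves overhead): Na2CO3 in fresh feed = Na2CO3 in product, i.e. 893×0.180 = (1−0.441)·F2·0.745.
F2 = 160.74/(0.745×0.559) = 385.97 kg/h.
Recycle F13 = 0.441×385.97 = 170.21 kg/h.
Combined feed F10 = 893 + 170.21 = 1063.2 kg/h.
Overhead F12 = F10 − F2 = 1063.2 − 385.97 = 677.24 kg/h.

677.2 kg/h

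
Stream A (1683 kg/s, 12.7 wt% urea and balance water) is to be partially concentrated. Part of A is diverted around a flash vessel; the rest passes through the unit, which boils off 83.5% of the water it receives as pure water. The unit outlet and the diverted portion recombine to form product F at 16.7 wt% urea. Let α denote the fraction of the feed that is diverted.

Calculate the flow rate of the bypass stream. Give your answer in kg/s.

1130 kg/s

All 1683×0.127 = 213.74 kg/s of urea reaches F, so F = 213.74/0.167 = 1279.9 kg/s and vapour = 403.11 kg/s.
The evaporator receives (1−α)·1683 of feed at 0.873 water and removes 0.835 of that water:
0.835×0.873×(1−α)×1683 = 403.11
(1−α) = 403.11/1226.8 = 0.3286;  α = 0.6714.
Bypass flow = 0.6714×1683 = 1130 kg/s.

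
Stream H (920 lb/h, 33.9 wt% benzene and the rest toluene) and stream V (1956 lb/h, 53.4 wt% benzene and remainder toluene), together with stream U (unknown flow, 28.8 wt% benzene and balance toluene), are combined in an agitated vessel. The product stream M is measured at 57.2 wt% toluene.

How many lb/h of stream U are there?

Let U be the unknown flow. Total out = 2876 + U.
toluene balance: 1519.6 + 0.712·U = 0.572·(2876 + U)
(0.712 − 0.572)·U = 0.572×2876 − 1519.6 = 125.46
U = 125.46 / 0.140 = 896.11 lb/h

896.1 lb/h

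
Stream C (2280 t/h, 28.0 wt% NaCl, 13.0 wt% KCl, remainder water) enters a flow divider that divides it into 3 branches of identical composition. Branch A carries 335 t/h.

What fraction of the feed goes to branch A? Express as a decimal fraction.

0.147

Fraction to A = 335/2280 = 0.1469.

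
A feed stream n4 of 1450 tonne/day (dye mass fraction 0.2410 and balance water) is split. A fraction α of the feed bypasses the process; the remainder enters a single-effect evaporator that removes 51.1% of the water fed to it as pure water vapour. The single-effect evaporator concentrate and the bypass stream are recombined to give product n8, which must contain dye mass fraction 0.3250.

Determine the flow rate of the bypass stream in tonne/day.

483.7 tonne/day

All 1450×0.241 = 349.45 tonne/day of dye reaches n8, so n8 = 349.45/0.325 = 1075.2 tonne/day and vapour = 374.77 tonne/day.
The evaporator receives (1−α)·1450 of feed at 0.759 water and removes 0.511 of that water:
0.511×0.759×(1−α)×1450 = 374.77
(1−α) = 374.77/562.38 = 0.6664;  α = 0.3336.
Bypass flow = 0.3336×1450 = 483.72 tonne/day.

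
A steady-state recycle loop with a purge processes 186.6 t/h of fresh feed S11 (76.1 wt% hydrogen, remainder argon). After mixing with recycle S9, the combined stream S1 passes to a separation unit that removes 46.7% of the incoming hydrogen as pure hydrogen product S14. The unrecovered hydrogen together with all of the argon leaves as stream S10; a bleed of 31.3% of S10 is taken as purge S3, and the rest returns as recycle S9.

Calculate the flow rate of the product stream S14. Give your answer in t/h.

104.6 t/h

hydrogen in S1: m_A = 186.6×0.761 + (1−0.313)·(1−0.467)·m_A, so m_A = 142/0.6338 = 224.04 t/h.
Product S14 = 0.467×224.04 = 104.63 t/h.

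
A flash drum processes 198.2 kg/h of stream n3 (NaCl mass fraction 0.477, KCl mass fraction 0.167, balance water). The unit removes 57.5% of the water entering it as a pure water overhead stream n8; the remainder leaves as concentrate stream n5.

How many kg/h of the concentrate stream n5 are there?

157.6 kg/h

water entering = 198.2×0.356 = 70.559 kg/h; overhead removed = 0.575×70.559 = 40.572 kg/h.
Concentrate = 198.2 − 40.572 = 157.63 kg/h.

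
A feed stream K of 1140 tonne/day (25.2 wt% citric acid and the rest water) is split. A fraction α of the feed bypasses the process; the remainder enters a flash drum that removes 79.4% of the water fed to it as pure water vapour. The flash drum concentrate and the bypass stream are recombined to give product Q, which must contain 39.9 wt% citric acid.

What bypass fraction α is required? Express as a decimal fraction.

0.380

All 1140×0.252 = 287.28 tonne/day of citric acid reaches Q, so Q = 287.28/0.399 = 720 tonne/day and vapour = 420 tonne/day.
The evaporator receives (1−α)·1140 of feed at 0.748 water and removes 0.794 of that water:
0.794×0.748×(1−α)×1140 = 420
(1−α) = 420/677.06 = 0.6203;  α = 0.3797.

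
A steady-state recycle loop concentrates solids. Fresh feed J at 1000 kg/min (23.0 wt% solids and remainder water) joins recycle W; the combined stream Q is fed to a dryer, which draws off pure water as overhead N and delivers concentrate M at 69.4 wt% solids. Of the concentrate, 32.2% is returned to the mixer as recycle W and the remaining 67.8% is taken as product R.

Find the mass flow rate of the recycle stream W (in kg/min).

Overall solids balance (none leaves overhead): solids in fresh feed = solids in product, i.e. 1000×0.230 = (1−0.322)·M·0.694.
M = 230/(0.694×0.678) = 488.81 kg/min.
Recycle W = 0.322×488.81 = 157.4 kg/min.

157.4 kg/min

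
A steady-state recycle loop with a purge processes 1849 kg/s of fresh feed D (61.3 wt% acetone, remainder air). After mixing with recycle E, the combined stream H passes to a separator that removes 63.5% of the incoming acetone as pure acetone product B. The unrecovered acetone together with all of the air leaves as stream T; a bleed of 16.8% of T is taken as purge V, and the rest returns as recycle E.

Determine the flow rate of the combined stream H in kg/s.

air enters only via D and leaves only via the purge: 1849×0.387 = 0.168×(air in T), and the separator passes all air, so air in H = air in T = 4259.3 kg/s.
acetone in H: m_A = 1849×0.613 + (1−0.168)·(1−0.635)·m_A, so m_A = 1133.4/0.6963 = 1627.8 kg/s.
H = 1627.8 + 4259.3 = 5887.1 kg/s.

5887 kg/s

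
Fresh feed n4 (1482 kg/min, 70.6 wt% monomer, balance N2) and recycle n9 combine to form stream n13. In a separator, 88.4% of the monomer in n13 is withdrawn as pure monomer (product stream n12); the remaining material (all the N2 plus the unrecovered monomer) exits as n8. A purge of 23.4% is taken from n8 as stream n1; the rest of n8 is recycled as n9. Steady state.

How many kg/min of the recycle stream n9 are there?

N2 enters only via n4 and leaves only via the purge: 1482×0.294 = 0.234×(N2 in n8), and the separator passes all N2, so N2 in n13 = N2 in n8 = 1862 kg/min.
monomer in n13: m_A = 1482×0.706 + (1−0.234)·(1−0.884)·m_A, so m_A = 1046.3/0.9111 = 1148.3 kg/min.
n8 = (1−0.884)×1148.3 + 1862 = 1995.2 kg/min.
Recycle n9 = (1−0.234)×1995.2 = 1528.3 kg/min.

1528 kg/min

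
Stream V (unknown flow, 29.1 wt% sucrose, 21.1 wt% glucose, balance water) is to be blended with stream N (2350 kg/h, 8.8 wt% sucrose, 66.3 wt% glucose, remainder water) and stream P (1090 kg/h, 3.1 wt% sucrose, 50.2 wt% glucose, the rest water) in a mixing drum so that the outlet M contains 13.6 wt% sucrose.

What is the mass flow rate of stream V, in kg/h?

Let V be the unknown flow. Total out = 3440 + V.
sucrose balance: 240.59 + 0.291·V = 0.136·(3440 + V)
(0.291 − 0.136)·V = 0.136×3440 − 240.59 = 227.25
V = 227.25 / 0.155 = 1466.1 kg/h

1466 kg/h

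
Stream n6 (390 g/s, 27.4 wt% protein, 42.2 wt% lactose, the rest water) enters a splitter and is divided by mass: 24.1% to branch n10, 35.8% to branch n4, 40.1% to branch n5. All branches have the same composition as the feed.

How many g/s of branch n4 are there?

Branch n4 flow = 0.358×390 = 139.62 g/s.

139.6 g/s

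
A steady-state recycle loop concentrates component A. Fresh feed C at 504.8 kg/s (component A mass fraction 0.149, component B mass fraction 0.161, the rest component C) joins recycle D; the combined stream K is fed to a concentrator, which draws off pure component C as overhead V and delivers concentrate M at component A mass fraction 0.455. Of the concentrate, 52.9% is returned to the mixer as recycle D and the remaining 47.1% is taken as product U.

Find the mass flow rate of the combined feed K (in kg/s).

Overall component A balance (none leaves overhead): component A in fresh feed = component A in product, i.e. 504.8×0.149 = (1−0.529)·M·0.455.
M = 75.215/(0.455×0.471) = 350.97 kg/s.
Recycle D = 0.529×350.97 = 185.66 kg/s.
Combined feed K = 504.8 + 185.66 = 690.46 kg/s.

690.5 kg/s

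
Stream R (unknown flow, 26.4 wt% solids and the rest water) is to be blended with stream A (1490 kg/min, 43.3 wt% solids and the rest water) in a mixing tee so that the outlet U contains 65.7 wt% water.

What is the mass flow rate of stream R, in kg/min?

1697 kg/min

Let R be the unknown flow. Total out = 1490 + R.
water balance: 844.83 + 0.736·R = 0.657·(1490 + R)
(0.736 − 0.657)·R = 0.657×1490 − 844.83 = 134.1
R = 134.1 / 0.079 = 1697.5 kg/min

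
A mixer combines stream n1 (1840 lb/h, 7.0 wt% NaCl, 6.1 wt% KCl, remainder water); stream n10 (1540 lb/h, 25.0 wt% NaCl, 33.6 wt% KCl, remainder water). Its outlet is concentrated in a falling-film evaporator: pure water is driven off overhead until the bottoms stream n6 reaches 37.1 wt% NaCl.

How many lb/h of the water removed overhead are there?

NaCl entering = 1840×0.070 + 1540×0.250 = 513.8 lb/h.
All NaCl reports to n6, so n6 = 513.8/0.371 = 1384.9 lb/h.
Total feed = 3380 lb/h; overhead = 3380 − 1384.9 = 1995.1 lb/h.

1995 lb/h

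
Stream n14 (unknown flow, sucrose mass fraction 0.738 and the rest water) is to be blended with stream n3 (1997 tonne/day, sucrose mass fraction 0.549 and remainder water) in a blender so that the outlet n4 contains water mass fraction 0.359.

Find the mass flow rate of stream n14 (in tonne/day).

Let n14 be the unknown flow. Total out = 1997 + n14.
water balance: 900.65 + 0.262·n14 = 0.359·(1997 + n14)
(0.262 − 0.359)·n14 = 0.359×1997 − 900.65 = -183.72
n14 = -183.72 / -0.097 = 1894.1 tonne/day

1894 tonne/day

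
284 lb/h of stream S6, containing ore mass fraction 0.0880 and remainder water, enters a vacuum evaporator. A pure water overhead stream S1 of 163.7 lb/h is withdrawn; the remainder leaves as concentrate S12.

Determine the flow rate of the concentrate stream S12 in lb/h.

Concentrate = 284 − 163.7 = 120.3 lb/h.

120.3 lb/h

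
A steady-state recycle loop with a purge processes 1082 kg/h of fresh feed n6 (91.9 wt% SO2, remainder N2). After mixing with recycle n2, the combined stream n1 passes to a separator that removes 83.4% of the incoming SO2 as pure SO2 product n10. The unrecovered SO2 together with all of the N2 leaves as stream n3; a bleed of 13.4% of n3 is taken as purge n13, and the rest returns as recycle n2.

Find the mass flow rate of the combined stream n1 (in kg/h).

1815 kg/h

N2 enters only via n6 and leaves only via the purge: 1082×0.081 = 0.134×(N2 in n3), and the separator passes all N2, so N2 in n1 = N2 in n3 = 654.04 kg/h.
SO2 in n1: m_A = 1082×0.919 + (1−0.134)·(1−0.834)·m_A, so m_A = 994.36/0.8562 = 1161.3 kg/h.
n1 = 1161.3 + 654.04 = 1815.3 kg/h.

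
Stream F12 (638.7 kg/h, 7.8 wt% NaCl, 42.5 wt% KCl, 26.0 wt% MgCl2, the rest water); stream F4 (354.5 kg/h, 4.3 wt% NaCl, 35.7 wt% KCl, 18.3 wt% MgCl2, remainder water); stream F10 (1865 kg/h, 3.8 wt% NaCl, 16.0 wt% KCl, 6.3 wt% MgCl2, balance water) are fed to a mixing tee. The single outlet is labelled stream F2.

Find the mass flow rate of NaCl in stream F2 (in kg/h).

NaCl out = NaCl in = 638.7×0.078 + 354.5×0.043 + 1865×0.038 = 135.93 kg/h.

135.9 kg/h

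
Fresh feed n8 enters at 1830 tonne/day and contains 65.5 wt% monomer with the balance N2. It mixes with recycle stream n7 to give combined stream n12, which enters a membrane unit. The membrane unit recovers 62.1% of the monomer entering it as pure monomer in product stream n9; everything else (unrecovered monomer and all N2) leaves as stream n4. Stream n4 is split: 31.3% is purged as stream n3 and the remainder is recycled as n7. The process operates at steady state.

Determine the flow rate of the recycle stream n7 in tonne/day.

N2 enters only via n8 and leaves only via the purge: 1830×0.345 = 0.313×(N2 in n4), and the membrane unit passes all N2, so N2 in n12 = N2 in n4 = 2017.1 tonne/day.
monomer in n12: m_A = 1830×0.655 + (1−0.313)·(1−0.621)·m_A, so m_A = 1198.7/0.7396 = 1620.6 tonne/day.
n4 = (1−0.621)×1620.6 + 2017.1 = 2631.3 tonne/day.
Recycle n7 = (1−0.313)×2631.3 = 1807.7 tonne/day.

1808 tonne/day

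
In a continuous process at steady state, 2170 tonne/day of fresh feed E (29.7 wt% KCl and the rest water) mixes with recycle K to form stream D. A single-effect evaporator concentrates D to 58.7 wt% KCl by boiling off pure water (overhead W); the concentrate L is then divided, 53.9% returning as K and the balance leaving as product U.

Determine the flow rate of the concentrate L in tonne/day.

2382 tonne/day

Overall KCl balance (none leaves overhead): KCl in fresh feed = KCl in product, i.e. 2170×0.297 = (1−0.539)·L·0.587.
L = 644.49/(0.587×0.461) = 2381.6 tonne/day.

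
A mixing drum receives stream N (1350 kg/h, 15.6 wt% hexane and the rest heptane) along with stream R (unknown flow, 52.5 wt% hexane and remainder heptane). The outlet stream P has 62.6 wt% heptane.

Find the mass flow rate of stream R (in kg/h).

Let R be the unknown flow. Total out = 1350 + R.
heptane balance: 1139.4 + 0.475·R = 0.626·(1350 + R)
(0.475 − 0.626)·R = 0.626×1350 − 1139.4 = -294.3
R = -294.3 / -0.151 = 1949 kg/h

1949 kg/h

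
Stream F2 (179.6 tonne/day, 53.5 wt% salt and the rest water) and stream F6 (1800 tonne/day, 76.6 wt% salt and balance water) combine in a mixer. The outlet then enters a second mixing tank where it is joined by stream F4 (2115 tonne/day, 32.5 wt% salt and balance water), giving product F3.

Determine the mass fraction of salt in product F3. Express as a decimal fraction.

Overall, product flow = 4094.6 tonne/day.
salt in = 179.6×0.535 + 1800×0.766 + 2115×0.325 = 2162.3 tonne/day.
salt fraction in F3 = 0.528.

0.528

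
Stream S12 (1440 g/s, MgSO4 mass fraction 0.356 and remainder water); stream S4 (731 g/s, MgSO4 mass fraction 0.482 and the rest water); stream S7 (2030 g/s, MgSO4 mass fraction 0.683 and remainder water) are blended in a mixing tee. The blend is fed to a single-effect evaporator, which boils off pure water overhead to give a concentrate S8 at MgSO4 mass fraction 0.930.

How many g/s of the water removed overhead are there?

MgSO4 entering = 1440×0.356 + 731×0.482 + 2030×0.683 = 2251.5 g/s.
All MgSO4 reports to S8, so S8 = 2251.5/0.930 = 2420.9 g/s.
Total feed = 4201 g/s; overhead = 4201 − 2420.9 = 1780.1 g/s.

1780 g/s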